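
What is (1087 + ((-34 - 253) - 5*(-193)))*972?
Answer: 1715580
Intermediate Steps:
(1087 + ((-34 - 253) - 5*(-193)))*972 = (1087 + (-287 + 965))*972 = (1087 + 678)*972 = 1765*972 = 1715580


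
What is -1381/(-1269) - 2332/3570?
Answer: 328477/755055 ≈ 0.43504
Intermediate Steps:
-1381/(-1269) - 2332/3570 = -1381*(-1/1269) - 2332*1/3570 = 1381/1269 - 1166/1785 = 328477/755055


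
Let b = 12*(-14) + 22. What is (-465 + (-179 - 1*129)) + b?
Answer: -919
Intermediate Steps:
b = -146 (b = -168 + 22 = -146)
(-465 + (-179 - 1*129)) + b = (-465 + (-179 - 1*129)) - 146 = (-465 + (-179 - 129)) - 146 = (-465 - 308) - 146 = -773 - 146 = -919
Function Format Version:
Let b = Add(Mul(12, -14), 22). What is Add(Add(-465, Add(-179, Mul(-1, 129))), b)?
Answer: -919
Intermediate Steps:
b = -146 (b = Add(-168, 22) = -146)
Add(Add(-465, Add(-179, Mul(-1, 129))), b) = Add(Add(-465, Add(-179, Mul(-1, 129))), -146) = Add(Add(-465, Add(-179, -129)), -146) = Add(Add(-465, -308), -146) = Add(-773, -146) = -919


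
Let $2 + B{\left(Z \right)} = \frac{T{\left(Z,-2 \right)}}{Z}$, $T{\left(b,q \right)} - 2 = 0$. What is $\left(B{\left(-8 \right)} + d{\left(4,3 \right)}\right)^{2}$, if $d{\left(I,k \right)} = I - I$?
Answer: $\frac{81}{16} \approx 5.0625$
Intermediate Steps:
$d{\left(I,k \right)} = 0$
$T{\left(b,q \right)} = 2$ ($T{\left(b,q \right)} = 2 + 0 = 2$)
$B{\left(Z \right)} = -2 + \frac{2}{Z}$
$\left(B{\left(-8 \right)} + d{\left(4,3 \right)}\right)^{2} = \left(\left(-2 + \frac{2}{-8}\right) + 0\right)^{2} = \left(\left(-2 + 2 \left(- \frac{1}{8}\right)\right) + 0\right)^{2} = \left(\left(-2 - \frac{1}{4}\right) + 0\right)^{2} = \left(- \frac{9}{4} + 0\right)^{2} = \left(- \frac{9}{4}\right)^{2} = \frac{81}{16}$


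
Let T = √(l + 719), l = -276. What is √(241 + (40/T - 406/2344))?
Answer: √(16229587612293 + 6084977120*√443)/259598 ≈ 15.580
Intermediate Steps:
T = √443 (T = √(-276 + 719) = √443 ≈ 21.048)
√(241 + (40/T - 406/2344)) = √(241 + (40/(√443) - 406/2344)) = √(241 + (40*(√443/443) - 406*1/2344)) = √(241 + (40*√443/443 - 203/1172)) = √(241 + (-203/1172 + 40*√443/443)) = √(282249/1172 + 40*√443/443)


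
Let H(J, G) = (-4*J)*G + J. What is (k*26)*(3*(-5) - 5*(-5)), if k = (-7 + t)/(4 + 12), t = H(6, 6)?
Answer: -9425/4 ≈ -2356.3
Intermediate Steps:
H(J, G) = J - 4*G*J (H(J, G) = -4*G*J + J = J - 4*G*J)
t = -138 (t = 6*(1 - 4*6) = 6*(1 - 24) = 6*(-23) = -138)
k = -145/16 (k = (-7 - 138)/(4 + 12) = -145/16 ≈ -9.0625)
(k*26)*(3*(-5) - 5*(-5)) = (-145/16*26)*(3*(-5) - 5*(-5)) = -1885*(-15 + 25)/8 = -1885/8*10 = -9425/4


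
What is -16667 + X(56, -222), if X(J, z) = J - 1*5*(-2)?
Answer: -16601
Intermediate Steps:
X(J, z) = 10 + J (X(J, z) = J - 5*(-2) = J + 10 = 10 + J)
-16667 + X(56, -222) = -16667 + (10 + 56) = -16667 + 66 = -16601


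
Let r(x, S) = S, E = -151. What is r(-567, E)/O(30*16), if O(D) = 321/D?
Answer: -24160/107 ≈ -225.79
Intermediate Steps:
r(-567, E)/O(30*16) = -151/(321/((30*16))) = -151/(321/480) = -151/(321*(1/480)) = -151/107/160 = -151*160/107 = -24160/107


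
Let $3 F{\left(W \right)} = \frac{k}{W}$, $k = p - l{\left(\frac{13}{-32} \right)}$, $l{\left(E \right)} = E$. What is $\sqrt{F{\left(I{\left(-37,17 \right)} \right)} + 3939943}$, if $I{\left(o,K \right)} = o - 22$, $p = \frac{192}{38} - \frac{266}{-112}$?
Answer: $\frac{5 \sqrt{114073202438670}}{26904} \approx 1984.9$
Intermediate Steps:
$p = \frac{1129}{152}$ ($p = 192 \cdot \frac{1}{38} - - \frac{19}{8} = \frac{96}{19} + \frac{19}{8} = \frac{1129}{152} \approx 7.4276$)
$I{\left(o,K \right)} = -22 + o$
$k = \frac{4763}{608}$ ($k = \frac{1129}{152} - \frac{13}{-32} = \frac{1129}{152} - 13 \left(- \frac{1}{32}\right) = \frac{1129}{152} - - \frac{13}{32} = \frac{1129}{152} + \frac{13}{32} = \frac{4763}{608} \approx 7.8339$)
$F{\left(W \right)} = \frac{4763}{1824 W}$ ($F{\left(W \right)} = \frac{\frac{4763}{608} \frac{1}{W}}{3} = \frac{4763}{1824 W}$)
$\sqrt{F{\left(I{\left(-37,17 \right)} \right)} + 3939943} = \sqrt{\frac{4763}{1824 \left(-22 - 37\right)} + 3939943} = \sqrt{\frac{4763}{1824 \left(-59\right)} + 3939943} = \sqrt{\frac{4763}{1824} \left(- \frac{1}{59}\right) + 3939943} = \sqrt{- \frac{4763}{107616} + 3939943} = \sqrt{\frac{424000901125}{107616}} = \frac{5 \sqrt{114073202438670}}{26904}$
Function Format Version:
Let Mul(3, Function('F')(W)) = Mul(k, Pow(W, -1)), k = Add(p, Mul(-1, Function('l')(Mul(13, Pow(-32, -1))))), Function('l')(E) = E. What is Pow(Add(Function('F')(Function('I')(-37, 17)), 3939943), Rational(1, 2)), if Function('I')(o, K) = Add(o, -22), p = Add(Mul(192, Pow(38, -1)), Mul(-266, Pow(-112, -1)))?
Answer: Mul(Rational(5, 26904), Pow(114073202438670, Rational(1, 2))) ≈ 1984.9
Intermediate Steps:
p = Rational(1129, 152) (p = Add(Mul(192, Rational(1, 38)), Mul(-266, Rational(-1, 112))) = Add(Rational(96, 19), Rational(19, 8)) = Rational(1129, 152) ≈ 7.4276)
Function('I')(o, K) = Add(-22, o)
k = Rational(4763, 608) (k = Add(Rational(1129, 152), Mul(-1, Mul(13, Pow(-32, -1)))) = Add(Rational(1129, 152), Mul(-1, Mul(13, Rational(-1, 32)))) = Add(Rational(1129, 152), Mul(-1, Rational(-13, 32))) = Add(Rational(1129, 152), Rational(13, 32)) = Rational(4763, 608) ≈ 7.8339)
Function('F')(W) = Mul(Rational(4763, 1824), Pow(W, -1)) (Function('F')(W) = Mul(Rational(1, 3), Mul(Rational(4763, 608), Pow(W, -1))) = Mul(Rational(4763, 1824), Pow(W, -1)))
Pow(Add(Function('F')(Function('I')(-37, 17)), 3939943), Rational(1, 2)) = Pow(Add(Mul(Rational(4763, 1824), Pow(Add(-22, -37), -1)), 3939943), Rational(1, 2)) = Pow(Add(Mul(Rational(4763, 1824), Pow(-59, -1)), 3939943), Rational(1, 2)) = Pow(Add(Mul(Rational(4763, 1824), Rational(-1, 59)), 3939943), Rational(1, 2)) = Pow(Add(Rational(-4763, 107616), 3939943), Rational(1, 2)) = Pow(Rational(424000901125, 107616), Rational(1, 2)) = Mul(Rational(5, 26904), Pow(114073202438670, Rational(1, 2)))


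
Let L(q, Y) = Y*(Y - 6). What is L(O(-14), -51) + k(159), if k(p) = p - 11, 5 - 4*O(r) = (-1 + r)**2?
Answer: 3055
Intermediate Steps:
O(r) = 5/4 - (-1 + r)**2/4
L(q, Y) = Y*(-6 + Y)
k(p) = -11 + p
L(O(-14), -51) + k(159) = -51*(-6 - 51) + (-11 + 159) = -51*(-57) + 148 = 2907 + 148 = 3055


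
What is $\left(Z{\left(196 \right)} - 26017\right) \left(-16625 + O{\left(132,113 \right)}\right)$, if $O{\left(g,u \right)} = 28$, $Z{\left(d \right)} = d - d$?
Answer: $431804149$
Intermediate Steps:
$Z{\left(d \right)} = 0$
$\left(Z{\left(196 \right)} - 26017\right) \left(-16625 + O{\left(132,113 \right)}\right) = \left(0 - 26017\right) \left(-16625 + 28\right) = \left(-26017\right) \left(-16597\right) = 431804149$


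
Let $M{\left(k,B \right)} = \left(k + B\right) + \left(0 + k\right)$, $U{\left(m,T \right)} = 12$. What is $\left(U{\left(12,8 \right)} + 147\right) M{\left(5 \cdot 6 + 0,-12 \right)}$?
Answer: $7632$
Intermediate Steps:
$M{\left(k,B \right)} = B + 2 k$ ($M{\left(k,B \right)} = \left(B + k\right) + k = B + 2 k$)
$\left(U{\left(12,8 \right)} + 147\right) M{\left(5 \cdot 6 + 0,-12 \right)} = \left(12 + 147\right) \left(-12 + 2 \left(5 \cdot 6 + 0\right)\right) = 159 \left(-12 + 2 \left(30 + 0\right)\right) = 159 \left(-12 + 2 \cdot 30\right) = 159 \left(-12 + 60\right) = 159 \cdot 48 = 7632$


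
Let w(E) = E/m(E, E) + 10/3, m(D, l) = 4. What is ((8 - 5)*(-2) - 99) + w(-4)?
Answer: -308/3 ≈ -102.67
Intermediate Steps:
w(E) = 10/3 + E/4 (w(E) = E/4 + 10/3 = 10/3 + E/4)
((8 - 5)*(-2) - 99) + w(-4) = ((8 - 5)*(-2) - 99) + (10/3 + (1/4)*(-4)) = (3*(-2) - 99) + (10/3 - 1) = (-6 - 99) + 7/3 = -105 + 7/3 = -308/3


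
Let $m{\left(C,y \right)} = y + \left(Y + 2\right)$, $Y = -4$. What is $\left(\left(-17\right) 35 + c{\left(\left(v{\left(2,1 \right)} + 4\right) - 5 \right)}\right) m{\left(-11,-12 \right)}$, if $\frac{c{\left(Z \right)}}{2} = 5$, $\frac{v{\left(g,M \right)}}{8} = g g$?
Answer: $8190$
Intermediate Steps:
$v{\left(g,M \right)} = 8 g^{2}$ ($v{\left(g,M \right)} = 8 g g = 8 g^{2}$)
$c{\left(Z \right)} = 10$ ($c{\left(Z \right)} = 2 \cdot 5 = 10$)
$m{\left(C,y \right)} = -2 + y$ ($m{\left(C,y \right)} = y + \left(-4 + 2\right) = y - 2 = -2 + y$)
$\left(\left(-17\right) 35 + c{\left(\left(v{\left(2,1 \right)} + 4\right) - 5 \right)}\right) m{\left(-11,-12 \right)} = \left(\left(-17\right) 35 + 10\right) \left(-2 - 12\right) = \left(-595 + 10\right) \left(-14\right) = \left(-585\right) \left(-14\right) = 8190$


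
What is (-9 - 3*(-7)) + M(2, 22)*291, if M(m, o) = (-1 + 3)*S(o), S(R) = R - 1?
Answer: 12234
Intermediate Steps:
S(R) = -1 + R
M(m, o) = -2 + 2*o (M(m, o) = (-1 + 3)*(-1 + o) = 2*(-1 + o) = -2 + 2*o)
(-9 - 3*(-7)) + M(2, 22)*291 = (-9 - 3*(-7)) + (-2 + 2*22)*291 = (-9 + 21) + (-2 + 44)*291 = 12 + 42*291 = 12 + 12222 = 12234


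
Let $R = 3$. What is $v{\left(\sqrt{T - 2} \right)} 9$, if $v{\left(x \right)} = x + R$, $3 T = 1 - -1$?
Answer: $27 + 6 i \sqrt{3} \approx 27.0 + 10.392 i$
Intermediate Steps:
$T = \frac{2}{3}$ ($T = \frac{1 - -1}{3} = \frac{1 + 1}{3} = \frac{1}{3} \cdot 2 = \frac{2}{3} \approx 0.66667$)
$v{\left(x \right)} = 3 + x$ ($v{\left(x \right)} = x + 3 = 3 + x$)
$v{\left(\sqrt{T - 2} \right)} 9 = \left(3 + \sqrt{\frac{2}{3} - 2}\right) 9 = \left(3 + \sqrt{- \frac{4}{3}}\right) 9 = \left(3 + \frac{2 i \sqrt{3}}{3}\right) 9 = 27 + 6 i \sqrt{3}$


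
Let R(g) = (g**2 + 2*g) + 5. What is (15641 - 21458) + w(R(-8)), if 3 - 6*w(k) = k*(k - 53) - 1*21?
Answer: -5813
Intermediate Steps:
R(g) = 5 + g**2 + 2*g
w(k) = 4 - k*(-53 + k)/6 (w(k) = 1/2 - (k*(k - 53) - 1*21)/6 = 1/2 - (k*(-53 + k) - 21)/6 = 1/2 - (-21 + k*(-53 + k))/6 = 1/2 + (7/2 - k*(-53 + k)/6) = 4 - k*(-53 + k)/6)
(15641 - 21458) + w(R(-8)) = (15641 - 21458) + (4 - (5 + (-8)**2 + 2*(-8))**2/6 + 53*(5 + (-8)**2 + 2*(-8))/6) = -5817 + (4 - (5 + 64 - 16)**2/6 + 53*(5 + 64 - 16)/6) = -5817 + (4 - 1/6*53**2 + (53/6)*53) = -5817 + (4 - 1/6*2809 + 2809/6) = -5817 + (4 - 2809/6 + 2809/6) = -5817 + 4 = -5813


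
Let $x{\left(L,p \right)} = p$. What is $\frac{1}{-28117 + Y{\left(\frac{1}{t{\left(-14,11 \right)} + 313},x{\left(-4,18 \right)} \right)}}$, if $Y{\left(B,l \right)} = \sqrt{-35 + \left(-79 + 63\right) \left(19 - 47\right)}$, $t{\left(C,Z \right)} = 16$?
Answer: $- \frac{28117}{790565276} - \frac{\sqrt{413}}{790565276} \approx -3.5591 \cdot 10^{-5}$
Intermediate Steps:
$Y{\left(B,l \right)} = \sqrt{413}$ ($Y{\left(B,l \right)} = \sqrt{-35 - -448} = \sqrt{-35 + 448} = \sqrt{413}$)
$\frac{1}{-28117 + Y{\left(\frac{1}{t{\left(-14,11 \right)} + 313},x{\left(-4,18 \right)} \right)}} = \frac{1}{-28117 + \sqrt{413}}$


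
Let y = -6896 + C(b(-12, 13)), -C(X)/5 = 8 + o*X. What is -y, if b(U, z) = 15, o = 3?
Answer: 7161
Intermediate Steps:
C(X) = -40 - 15*X (C(X) = -5*(8 + 3*X) = -40 - 15*X)
y = -7161 (y = -6896 + (-40 - 15*15) = -6896 + (-40 - 225) = -6896 - 265 = -7161)
-y = -1*(-7161) = 7161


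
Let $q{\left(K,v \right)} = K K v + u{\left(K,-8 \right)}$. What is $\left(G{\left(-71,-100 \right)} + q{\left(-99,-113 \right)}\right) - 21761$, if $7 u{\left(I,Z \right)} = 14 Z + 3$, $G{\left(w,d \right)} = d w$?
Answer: $- \frac{7855327}{7} \approx -1.1222 \cdot 10^{6}$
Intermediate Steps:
$u{\left(I,Z \right)} = \frac{3}{7} + 2 Z$ ($u{\left(I,Z \right)} = \frac{14 Z + 3}{7} = \frac{3 + 14 Z}{7} = \frac{3}{7} + 2 Z$)
$q{\left(K,v \right)} = - \frac{109}{7} + v K^{2}$ ($q{\left(K,v \right)} = K K v + \left(\frac{3}{7} + 2 \left(-8\right)\right) = K^{2} v + \left(\frac{3}{7} - 16\right) = v K^{2} - \frac{109}{7} = - \frac{109}{7} + v K^{2}$)
$\left(G{\left(-71,-100 \right)} + q{\left(-99,-113 \right)}\right) - 21761 = \left(\left(-100\right) \left(-71\right) - \left(\frac{109}{7} + 113 \left(-99\right)^{2}\right)\right) - 21761 = \left(7100 - \frac{7752700}{7}\right) - 21761 = - \frac{7703000}{7} - 21761 = - \frac{7855327}{7}$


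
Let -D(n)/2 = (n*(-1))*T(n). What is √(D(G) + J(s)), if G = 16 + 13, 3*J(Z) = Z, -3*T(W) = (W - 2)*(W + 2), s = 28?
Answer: I*√145554/3 ≈ 127.17*I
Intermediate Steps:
T(W) = -(-2 + W)*(2 + W)/3 (T(W) = -(W - 2)*(W + 2)/3 = -(-2 + W)*(2 + W)/3)
J(Z) = Z/3
G = 29
D(n) = 2*n*(4/3 - n²/3) (D(n) = -2*n*(-1)*(4/3 - n²/3) = -2*(-n)*(4/3 - n²/3) = -(-2)*n*(4/3 - n²/3) = 2*n*(4/3 - n²/3))
√(D(G) + J(s)) = √((⅔)*29*(4 - 1*29²) + (⅓)*28) = √((⅔)*29*(4 - 1*841) + 28/3) = √((⅔)*29*(4 - 841) + 28/3) = √((⅔)*29*(-837) + 28/3) = √(-16182 + 28/3) = √(-48518/3) = I*√145554/3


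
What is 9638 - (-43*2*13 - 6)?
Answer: 10762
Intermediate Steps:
9638 - (-43*2*13 - 6) = 9638 - (-86*13 - 6) = 9638 - (-1118 - 6) = 9638 - 1*(-1124) = 9638 + 1124 = 10762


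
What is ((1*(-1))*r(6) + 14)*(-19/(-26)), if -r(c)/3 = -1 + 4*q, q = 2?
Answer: 665/26 ≈ 25.577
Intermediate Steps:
r(c) = -21 (r(c) = -3*(-1 + 4*2) = -3*(-1 + 8) = -3*7 = -21)
((1*(-1))*r(6) + 14)*(-19/(-26)) = ((1*(-1))*(-21) + 14)*(-19/(-26)) = (-1*(-21) + 14)*(-19*(-1/26)) = (21 + 14)*(19/26) = 35*(19/26) = 665/26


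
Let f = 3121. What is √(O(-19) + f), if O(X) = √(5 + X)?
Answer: √(3121 + I*√14) ≈ 55.866 + 0.0335*I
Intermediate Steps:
√(O(-19) + f) = √(√(5 - 19) + 3121) = √(√(-14) + 3121) = √(I*√14 + 3121) = √(3121 + I*√14)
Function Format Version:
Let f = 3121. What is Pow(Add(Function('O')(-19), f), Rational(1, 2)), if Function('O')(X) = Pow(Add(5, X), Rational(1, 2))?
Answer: Pow(Add(3121, Mul(I, Pow(14, Rational(1, 2)))), Rational(1, 2)) ≈ Add(55.866, Mul(0.0335, I))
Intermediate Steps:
Pow(Add(Function('O')(-19), f), Rational(1, 2)) = Pow(Add(Pow(Add(5, -19), Rational(1, 2)), 3121), Rational(1, 2)) = Pow(Add(Pow(-14, Rational(1, 2)), 3121), Rational(1, 2)) = Pow(Add(Mul(I, Pow(14, Rational(1, 2))), 3121), Rational(1, 2)) = Pow(Add(3121, Mul(I, Pow(14, Rational(1, 2)))), Rational(1, 2))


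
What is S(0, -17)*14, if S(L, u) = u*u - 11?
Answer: 3892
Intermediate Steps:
S(L, u) = -11 + u² (S(L, u) = u² - 11 = -11 + u²)
S(0, -17)*14 = (-11 + (-17)²)*14 = (-11 + 289)*14 = 278*14 = 3892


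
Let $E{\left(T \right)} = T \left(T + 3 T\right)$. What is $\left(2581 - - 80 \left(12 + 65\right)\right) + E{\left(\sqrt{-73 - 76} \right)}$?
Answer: $8145$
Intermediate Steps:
$E{\left(T \right)} = 4 T^{2}$ ($E{\left(T \right)} = T 4 T = 4 T^{2}$)
$\left(2581 - - 80 \left(12 + 65\right)\right) + E{\left(\sqrt{-73 - 76} \right)} = \left(2581 - - 80 \left(12 + 65\right)\right) + 4 \left(\sqrt{-73 - 76}\right)^{2} = \left(2581 - \left(-80\right) 77\right) + 4 \left(\sqrt{-149}\right)^{2} = \left(2581 - -6160\right) + 4 \left(i \sqrt{149}\right)^{2} = \left(2581 + 6160\right) + 4 \left(-149\right) = 8741 - 596 = 8145$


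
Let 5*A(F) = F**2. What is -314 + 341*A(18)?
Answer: 108914/5 ≈ 21783.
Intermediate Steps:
A(F) = F**2/5
-314 + 341*A(18) = -314 + 341*((1/5)*18**2) = -314 + 341*((1/5)*324) = -314 + 341*(324/5) = -314 + 110484/5 = 108914/5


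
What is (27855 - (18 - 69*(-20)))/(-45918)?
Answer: -8819/15306 ≈ -0.57618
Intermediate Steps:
(27855 - (18 - 69*(-20)))/(-45918) = (27855 - (18 + 1380))*(-1/45918) = (27855 - 1*1398)*(-1/45918) = (27855 - 1398)*(-1/45918) = 26457*(-1/45918) = -8819/15306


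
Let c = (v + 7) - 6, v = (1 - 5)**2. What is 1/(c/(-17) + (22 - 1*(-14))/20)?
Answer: 5/4 ≈ 1.2500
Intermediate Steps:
v = 16 (v = (-4)**2 = 16)
c = 17 (c = (16 + 7) - 6 = 23 - 6 = 17)
1/(c/(-17) + (22 - 1*(-14))/20) = 1/(17/(-17) + (22 - 1*(-14))/20) = 1/(17*(-1/17) + (22 + 14)*(1/20)) = 1/(-1 + 36*(1/20)) = 1/(-1 + 9/5) = 1/(4/5) = 5/4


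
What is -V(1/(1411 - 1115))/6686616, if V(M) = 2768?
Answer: -346/835827 ≈ -0.00041396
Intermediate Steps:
-V(1/(1411 - 1115))/6686616 = -1*2768/6686616 = -2768*1/6686616 = -346/835827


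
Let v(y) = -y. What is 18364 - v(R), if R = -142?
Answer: 18222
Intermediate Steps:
18364 - v(R) = 18364 - (-1)*(-142) = 18364 - 1*142 = 18364 - 142 = 18222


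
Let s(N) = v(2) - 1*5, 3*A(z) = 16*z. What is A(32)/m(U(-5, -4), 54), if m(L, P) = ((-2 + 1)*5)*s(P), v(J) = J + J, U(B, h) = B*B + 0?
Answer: 512/15 ≈ 34.133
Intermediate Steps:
U(B, h) = B**2 (U(B, h) = B**2 + 0 = B**2)
v(J) = 2*J
A(z) = 16*z/3 (A(z) = (16*z)/3 = 16*z/3)
s(N) = -1 (s(N) = 2*2 - 1*5 = 4 - 5 = -1)
m(L, P) = 5 (m(L, P) = ((-2 + 1)*5)*(-1) = -1*5*(-1) = -5*(-1) = 5)
A(32)/m(U(-5, -4), 54) = ((16/3)*32)/5 = (512/3)*(1/5) = 512/15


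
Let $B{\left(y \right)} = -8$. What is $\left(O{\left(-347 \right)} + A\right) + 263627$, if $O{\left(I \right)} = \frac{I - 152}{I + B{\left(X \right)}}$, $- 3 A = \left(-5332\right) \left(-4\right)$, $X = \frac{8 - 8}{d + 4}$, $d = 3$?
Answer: $\frac{273192812}{1065} \approx 2.5652 \cdot 10^{5}$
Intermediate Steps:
$X = 0$ ($X = \frac{8 - 8}{3 + 4} = \frac{0}{7} = 0 \cdot \frac{1}{7} = 0$)
$A = - \frac{21328}{3}$ ($A = - \frac{\left(-5332\right) \left(-4\right)}{3} = \left(- \frac{1}{3}\right) 21328 = - \frac{21328}{3} \approx -7109.3$)
$O{\left(I \right)} = \frac{-152 + I}{-8 + I}$ ($O{\left(I \right)} = \frac{I - 152}{I - 8} = \frac{-152 + I}{-8 + I}$)
$\left(O{\left(-347 \right)} + A\right) + 263627 = \left(\frac{-152 - 347}{-8 - 347} - \frac{21328}{3}\right) + 263627 = \left(\frac{1}{-355} \left(-499\right) - \frac{21328}{3}\right) + 263627 = \left(\left(- \frac{1}{355}\right) \left(-499\right) - \frac{21328}{3}\right) + 263627 = \left(\frac{499}{355} - \frac{21328}{3}\right) + 263627 = - \frac{7569943}{1065} + 263627 = \frac{273192812}{1065}$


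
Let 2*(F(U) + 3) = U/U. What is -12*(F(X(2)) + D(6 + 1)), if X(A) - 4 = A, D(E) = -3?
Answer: 66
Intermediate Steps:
X(A) = 4 + A
F(U) = -5/2 (F(U) = -3 + (U/U)/2 = -3 + (½)*1 = -3 + ½ = -5/2)
-12*(F(X(2)) + D(6 + 1)) = -12*(-5/2 - 3) = -12*(-11/2) = 66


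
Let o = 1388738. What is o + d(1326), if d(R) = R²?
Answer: 3147014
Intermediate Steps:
o + d(1326) = 1388738 + 1326² = 1388738 + 1758276 = 3147014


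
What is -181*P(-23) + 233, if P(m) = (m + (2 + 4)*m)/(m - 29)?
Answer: -17025/52 ≈ -327.40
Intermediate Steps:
P(m) = 7*m/(-29 + m) (P(m) = (m + 6*m)/(-29 + m) = (7*m)/(-29 + m) = 7*m/(-29 + m))
-181*P(-23) + 233 = -1267*(-23)/(-29 - 23) + 233 = -1267*(-23)/(-52) + 233 = -1267*(-23)*(-1)/52 + 233 = -181*161/52 + 233 = -29141/52 + 233 = -17025/52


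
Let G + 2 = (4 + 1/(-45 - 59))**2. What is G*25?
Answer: 3764825/10816 ≈ 348.08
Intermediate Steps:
G = 150593/10816 (G = -2 + (4 + 1/(-45 - 59))**2 = -2 + (4 + 1/(-104))**2 = -2 + (4 - 1/104)**2 = -2 + (415/104)**2 = -2 + 172225/10816 = 150593/10816 ≈ 13.923)
G*25 = (150593/10816)*25 = 3764825/10816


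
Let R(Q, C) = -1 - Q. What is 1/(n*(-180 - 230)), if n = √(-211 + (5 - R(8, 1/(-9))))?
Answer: I*√197/80770 ≈ 0.00017377*I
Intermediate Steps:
n = I*√197 (n = √(-211 + (5 - (-1 - 1*8))) = √(-211 + (5 - (-1 - 8))) = √(-211 + (5 - 1*(-9))) = √(-211 + (5 + 9)) = √(-211 + 14) = √(-197) = I*√197 ≈ 14.036*I)
1/(n*(-180 - 230)) = 1/((I*√197)*(-180 - 230)) = 1/((I*√197)*(-410)) = 1/(-410*I*√197) = I*√197/80770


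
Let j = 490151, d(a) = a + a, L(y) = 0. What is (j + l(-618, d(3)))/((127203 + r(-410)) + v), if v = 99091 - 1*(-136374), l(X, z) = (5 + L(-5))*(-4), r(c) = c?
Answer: 490131/362258 ≈ 1.3530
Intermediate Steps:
d(a) = 2*a
l(X, z) = -20 (l(X, z) = (5 + 0)*(-4) = 5*(-4) = -20)
v = 235465 (v = 99091 + 136374 = 235465)
(j + l(-618, d(3)))/((127203 + r(-410)) + v) = (490151 - 20)/((127203 - 410) + 235465) = 490131/(126793 + 235465) = 490131/362258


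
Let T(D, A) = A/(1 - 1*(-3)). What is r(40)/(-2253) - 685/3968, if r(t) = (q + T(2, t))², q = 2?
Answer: -704899/2979968 ≈ -0.23655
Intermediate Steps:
T(D, A) = A/4 (T(D, A) = A/(1 + 3) = A/4)
r(t) = (2 + t/4)²
r(40)/(-2253) - 685/3968 = ((8 + 40)²/16)/(-2253) - 685/3968 = ((1/16)*48²)*(-1/2253) - 685*1/3968 = ((1/16)*2304)*(-1/2253) - 685/3968 = 144*(-1/2253) - 685/3968 = -48/751 - 685/3968 = -704899/2979968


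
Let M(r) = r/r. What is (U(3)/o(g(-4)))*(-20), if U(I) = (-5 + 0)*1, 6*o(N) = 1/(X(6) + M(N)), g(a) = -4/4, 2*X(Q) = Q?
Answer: 2400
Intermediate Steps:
M(r) = 1
X(Q) = Q/2
g(a) = -1 (g(a) = -4*1/4 = -1)
o(N) = 1/24 (o(N) = 1/(6*((1/2)*6 + 1)) = 1/(6*(3 + 1)) = (1/6)/4 = (1/6)*(1/4) = 1/24)
U(I) = -5 (U(I) = -5*1 = -5)
(U(3)/o(g(-4)))*(-20) = -5/1/24*(-20) = -5*24*(-20) = -120*(-20) = 2400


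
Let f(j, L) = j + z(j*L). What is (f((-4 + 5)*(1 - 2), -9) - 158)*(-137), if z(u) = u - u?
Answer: 21783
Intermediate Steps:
z(u) = 0
f(j, L) = j (f(j, L) = j + 0 = j)
(f((-4 + 5)*(1 - 2), -9) - 158)*(-137) = ((-4 + 5)*(1 - 2) - 158)*(-137) = (1*(-1) - 158)*(-137) = (-1 - 158)*(-137) = -159*(-137) = 21783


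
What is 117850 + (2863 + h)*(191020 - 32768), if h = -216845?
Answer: -33862961614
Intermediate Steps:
117850 + (2863 + h)*(191020 - 32768) = 117850 + (2863 - 216845)*(191020 - 32768) = 117850 - 213982*158252 = 117850 - 33863079464 = -33862961614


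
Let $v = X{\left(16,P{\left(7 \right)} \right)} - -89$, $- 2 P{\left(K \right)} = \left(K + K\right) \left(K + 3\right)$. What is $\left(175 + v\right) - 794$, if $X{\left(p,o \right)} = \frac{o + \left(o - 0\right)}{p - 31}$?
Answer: $- \frac{1562}{3} \approx -520.67$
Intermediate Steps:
$P{\left(K \right)} = - K \left(3 + K\right)$ ($P{\left(K \right)} = - \frac{\left(K + K\right) \left(K + 3\right)}{2} = - \frac{2 K \left(3 + K\right)}{2} = - K \left(3 + K\right)$)
$X{\left(p,o \right)} = \frac{2 o}{-31 + p}$ ($X{\left(p,o \right)} = \frac{o + \left(o + 0\right)}{-31 + p} = \frac{o + o}{-31 + p} = \frac{2 o}{-31 + p}$)
$v = \frac{295}{3}$ ($v = \frac{2 \left(\left(-1\right) 7 \left(3 + 7\right)\right)}{-31 + 16} - -89 = \frac{2 \left(\left(-1\right) 7 \cdot 10\right)}{-15} + 89 = 2 \left(-70\right) \left(- \frac{1}{15}\right) + 89 = \frac{28}{3} + 89 = \frac{295}{3} \approx 98.333$)
$\left(175 + v\right) - 794 = \left(175 + \frac{295}{3}\right) - 794 = \frac{820}{3} - 794 = - \frac{1562}{3}$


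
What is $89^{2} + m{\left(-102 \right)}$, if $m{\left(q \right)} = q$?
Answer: $7819$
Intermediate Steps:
$89^{2} + m{\left(-102 \right)} = 89^{2} - 102 = 7921 - 102 = 7819$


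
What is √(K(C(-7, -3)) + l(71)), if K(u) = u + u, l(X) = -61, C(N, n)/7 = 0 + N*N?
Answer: 25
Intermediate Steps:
C(N, n) = 7*N² (C(N, n) = 7*(0 + N*N) = 7*(0 + N²) = 7*N²)
K(u) = 2*u
√(K(C(-7, -3)) + l(71)) = √(2*(7*(-7)²) - 61) = √(2*(7*49) - 61) = √(2*343 - 61) = √(686 - 61) = √625 = 25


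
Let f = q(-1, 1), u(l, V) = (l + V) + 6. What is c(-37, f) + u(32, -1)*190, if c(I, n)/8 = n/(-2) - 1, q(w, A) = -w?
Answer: 7018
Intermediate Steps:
u(l, V) = 6 + V + l (u(l, V) = (V + l) + 6 = 6 + V + l)
f = 1 (f = -1*(-1) = 1)
c(I, n) = -8 - 4*n (c(I, n) = 8*(n/(-2) - 1) = 8*(n*(-½) - 1) = 8*(-n/2 - 1) = 8*(-1 - n/2) = -8 - 4*n)
c(-37, f) + u(32, -1)*190 = (-8 - 4*1) + (6 - 1 + 32)*190 = (-8 - 4) + 37*190 = -12 + 7030 = 7018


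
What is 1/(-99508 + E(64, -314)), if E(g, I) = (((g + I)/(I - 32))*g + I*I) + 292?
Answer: -173/99260 ≈ -0.0017429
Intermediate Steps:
E(g, I) = 292 + I**2 + g*(I + g)/(-32 + I) (E(g, I) = (((I + g)/(-32 + I))*g + I**2) + 292 = (g*(I + g)/(-32 + I) + I**2) + 292 = (I**2 + g*(I + g)/(-32 + I)) + 292 = 292 + I**2 + g*(I + g)/(-32 + I))
1/(-99508 + E(64, -314)) = 1/(-99508 + (-9344 + (-314)**3 + 64**2 - 32*(-314)**2 + 292*(-314) - 314*64)/(-32 - 314)) = 1/(-99508 + (-9344 - 30959144 + 4096 - 32*98596 - 91688 - 20096)/(-346)) = 1/(-99508 - (-9344 - 30959144 + 4096 - 3155072 - 91688 - 20096)/346) = 1/(-99508 - 1/346*(-34231248)) = 1/(-99508 + 17115624/173) = 1/(-99260/173) = -173/99260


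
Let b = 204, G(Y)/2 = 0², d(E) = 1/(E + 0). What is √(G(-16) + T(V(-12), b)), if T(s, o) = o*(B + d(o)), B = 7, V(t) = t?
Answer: √1429 ≈ 37.802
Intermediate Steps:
d(E) = 1/E
G(Y) = 0 (G(Y) = 2*0² = 2*0 = 0)
T(s, o) = o*(7 + 1/o)
√(G(-16) + T(V(-12), b)) = √(0 + (1 + 7*204)) = √(0 + (1 + 1428)) = √(0 + 1429) = √1429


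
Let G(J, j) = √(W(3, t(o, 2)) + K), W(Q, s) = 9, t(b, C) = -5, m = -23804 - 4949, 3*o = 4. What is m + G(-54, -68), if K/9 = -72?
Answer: -28753 + 3*I*√71 ≈ -28753.0 + 25.278*I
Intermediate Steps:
o = 4/3 (o = (⅓)*4 = 4/3 ≈ 1.3333)
K = -648 (K = 9*(-72) = -648)
m = -28753
G(J, j) = 3*I*√71 (G(J, j) = √(9 - 648) = √(-639) = 3*I*√71)
m + G(-54, -68) = -28753 + 3*I*√71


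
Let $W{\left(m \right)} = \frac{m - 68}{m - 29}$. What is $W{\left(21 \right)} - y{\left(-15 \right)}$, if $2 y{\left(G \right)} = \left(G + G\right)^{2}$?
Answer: $- \frac{3553}{8} \approx -444.13$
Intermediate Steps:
$W{\left(m \right)} = \frac{-68 + m}{-29 + m}$
$y{\left(G \right)} = 2 G^{2}$ ($y{\left(G \right)} = \frac{\left(G + G\right)^{2}}{2} = \frac{\left(2 G\right)^{2}}{2} = \frac{4 G^{2}}{2} = 2 G^{2}$)
$W{\left(21 \right)} - y{\left(-15 \right)} = \frac{-68 + 21}{-29 + 21} - 2 \left(-15\right)^{2} = \frac{1}{-8} \left(-47\right) - 2 \cdot 225 = \left(- \frac{1}{8}\right) \left(-47\right) - 450 = \frac{47}{8} - 450 = - \frac{3553}{8}$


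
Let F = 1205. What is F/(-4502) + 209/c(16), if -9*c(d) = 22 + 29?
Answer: -2843239/76534 ≈ -37.150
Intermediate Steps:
c(d) = -17/3 (c(d) = -(22 + 29)/9 = -1/9*51 = -17/3)
F/(-4502) + 209/c(16) = 1205/(-4502) + 209/(-17/3) = 1205*(-1/4502) + 209*(-3/17) = -1205/4502 - 627/17 = -2843239/76534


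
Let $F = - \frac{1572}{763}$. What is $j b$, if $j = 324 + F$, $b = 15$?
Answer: $\frac{3684600}{763} \approx 4829.1$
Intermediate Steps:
$F = - \frac{1572}{763}$ ($F = \left(-1572\right) \frac{1}{763} = - \frac{1572}{763} \approx -2.0603$)
$j = \frac{245640}{763}$ ($j = 324 - \frac{1572}{763} = \frac{245640}{763} \approx 321.94$)
$j b = \frac{245640}{763} \cdot 15 = \frac{3684600}{763}$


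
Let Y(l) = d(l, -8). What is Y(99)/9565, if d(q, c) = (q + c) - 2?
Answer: 89/9565 ≈ 0.0093048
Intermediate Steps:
d(q, c) = -2 + c + q (d(q, c) = (c + q) - 2 = -2 + c + q)
Y(l) = -10 + l (Y(l) = -2 - 8 + l = -10 + l)
Y(99)/9565 = (-10 + 99)/9565 = 89*(1/9565) = 89/9565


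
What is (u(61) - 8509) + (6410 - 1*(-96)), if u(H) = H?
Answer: -1942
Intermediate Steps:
(u(61) - 8509) + (6410 - 1*(-96)) = (61 - 8509) + (6410 - 1*(-96)) = -8448 + (6410 + 96) = -8448 + 6506 = -1942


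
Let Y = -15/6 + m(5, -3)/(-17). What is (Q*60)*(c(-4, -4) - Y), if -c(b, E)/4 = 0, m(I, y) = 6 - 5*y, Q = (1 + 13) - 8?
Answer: 22860/17 ≈ 1344.7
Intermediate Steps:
Q = 6 (Q = 14 - 8 = 6)
Y = -127/34 (Y = -15/6 + (6 - 5*(-3))/(-17) = -15*⅙ + (6 + 15)*(-1/17) = -5/2 + 21*(-1/17) = -5/2 - 21/17 = -127/34 ≈ -3.7353)
c(b, E) = 0 (c(b, E) = -4*0 = 0)
(Q*60)*(c(-4, -4) - Y) = (6*60)*(0 - 1*(-127/34)) = 360*(0 + 127/34) = 360*(127/34) = 22860/17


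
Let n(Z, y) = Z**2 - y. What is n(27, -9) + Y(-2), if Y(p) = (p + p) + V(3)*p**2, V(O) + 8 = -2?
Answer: 694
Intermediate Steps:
V(O) = -10 (V(O) = -8 - 2 = -10)
Y(p) = -10*p**2 + 2*p (Y(p) = (p + p) - 10*p**2 = 2*p - 10*p**2 = -10*p**2 + 2*p)
n(27, -9) + Y(-2) = (27**2 - 1*(-9)) + 2*(-2)*(1 - 5*(-2)) = (729 + 9) + 2*(-2)*(1 + 10) = 738 + 2*(-2)*11 = 738 - 44 = 694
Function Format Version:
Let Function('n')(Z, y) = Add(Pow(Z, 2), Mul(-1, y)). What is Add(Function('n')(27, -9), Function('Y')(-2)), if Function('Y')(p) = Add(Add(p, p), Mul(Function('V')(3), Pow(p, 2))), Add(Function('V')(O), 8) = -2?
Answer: 694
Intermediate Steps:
Function('V')(O) = -10 (Function('V')(O) = Add(-8, -2) = -10)
Function('Y')(p) = Add(Mul(-10, Pow(p, 2)), Mul(2, p)) (Function('Y')(p) = Add(Add(p, p), Mul(-10, Pow(p, 2))) = Add(Mul(2, p), Mul(-10, Pow(p, 2))) = Add(Mul(-10, Pow(p, 2)), Mul(2, p)))
Add(Function('n')(27, -9), Function('Y')(-2)) = Add(Add(Pow(27, 2), Mul(-1, -9)), Mul(2, -2, Add(1, Mul(-5, -2)))) = Add(Add(729, 9), Mul(2, -2, Add(1, 10))) = Add(738, Mul(2, -2, 11)) = Add(738, -44) = 694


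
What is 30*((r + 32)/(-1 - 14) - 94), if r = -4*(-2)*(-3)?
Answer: -2836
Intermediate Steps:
r = -24 (r = 8*(-3) = -24)
30*((r + 32)/(-1 - 14) - 94) = 30*((-24 + 32)/(-1 - 14) - 94) = 30*(8/(-15) - 94) = 30*(8*(-1/15) - 94) = 30*(-8/15 - 94) = 30*(-1418/15) = -2836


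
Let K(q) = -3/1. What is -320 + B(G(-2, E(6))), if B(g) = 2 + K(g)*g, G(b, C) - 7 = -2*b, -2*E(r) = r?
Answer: -351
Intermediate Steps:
E(r) = -r/2
K(q) = -3 (K(q) = -3*1 = -3)
G(b, C) = 7 - 2*b
B(g) = 2 - 3*g
-320 + B(G(-2, E(6))) = -320 + (2 - 3*(7 - 2*(-2))) = -320 + (2 - 3*(7 + 4)) = -320 + (2 - 3*11) = -320 + (2 - 33) = -320 - 31 = -351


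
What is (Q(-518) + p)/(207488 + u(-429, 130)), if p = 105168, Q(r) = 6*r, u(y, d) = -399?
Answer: 102060/207089 ≈ 0.49283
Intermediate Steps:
(Q(-518) + p)/(207488 + u(-429, 130)) = (6*(-518) + 105168)/(207488 - 399) = (-3108 + 105168)/207089 = 102060*(1/207089) = 102060/207089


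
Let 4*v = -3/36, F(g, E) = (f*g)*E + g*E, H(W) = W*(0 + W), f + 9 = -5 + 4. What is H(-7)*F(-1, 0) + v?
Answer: -1/48 ≈ -0.020833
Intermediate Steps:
f = -10 (f = -9 + (-5 + 4) = -9 - 1 = -10)
H(W) = W² (H(W) = W*W = W²)
F(g, E) = -9*E*g (F(g, E) = (-10*g)*E + g*E = -10*E*g + E*g = -9*E*g)
v = -1/48 (v = (-3/36)/4 = (-3*1/36)/4 = (¼)*(-1/12) = -1/48 ≈ -0.020833)
H(-7)*F(-1, 0) + v = (-7)²*(-9*0*(-1)) - 1/48 = 49*0 - 1/48 = 0 - 1/48 = -1/48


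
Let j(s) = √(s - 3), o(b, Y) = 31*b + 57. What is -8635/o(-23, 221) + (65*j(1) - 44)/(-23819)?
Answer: 205705929/15625264 - 65*I*√2/23819 ≈ 13.165 - 0.0038593*I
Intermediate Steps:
o(b, Y) = 57 + 31*b
j(s) = √(-3 + s)
-8635/o(-23, 221) + (65*j(1) - 44)/(-23819) = -8635/(57 + 31*(-23)) + (65*√(-3 + 1) - 44)/(-23819) = -8635/(57 - 713) + (65*√(-2) - 44)*(-1/23819) = -8635/(-656) + (65*(I*√2) - 44)*(-1/23819) = -8635*(-1/656) + (65*I*√2 - 44)*(-1/23819) = 8635/656 + (-44 + 65*I*√2)*(-1/23819) = 8635/656 + (44/23819 - 65*I*√2/23819) = 205705929/15625264 - 65*I*√2/23819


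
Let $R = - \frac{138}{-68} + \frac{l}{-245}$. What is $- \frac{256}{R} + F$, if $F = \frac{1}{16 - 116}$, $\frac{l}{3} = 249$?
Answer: $\frac{213239507}{849300} \approx 251.08$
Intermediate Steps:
$l = 747$ ($l = 3 \cdot 249 = 747$)
$R = - \frac{8493}{8330}$ ($R = - \frac{138}{-68} + \frac{747}{-245} = \left(-138\right) \left(- \frac{1}{68}\right) + 747 \left(- \frac{1}{245}\right) = \frac{69}{34} - \frac{747}{245} = - \frac{8493}{8330} \approx -1.0196$)
$F = - \frac{1}{100}$ ($F = \frac{1}{-100} = - \frac{1}{100} \approx -0.01$)
$- \frac{256}{R} + F = - \frac{256}{- \frac{8493}{8330}} - \frac{1}{100} = \left(-256\right) \left(- \frac{8330}{8493}\right) - \frac{1}{100} = \frac{2132480}{8493} - \frac{1}{100} = \frac{213239507}{849300}$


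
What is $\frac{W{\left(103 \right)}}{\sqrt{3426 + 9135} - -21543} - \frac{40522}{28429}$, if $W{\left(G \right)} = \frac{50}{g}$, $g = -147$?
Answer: $- \frac{460746851071457}{323242365519024} + \frac{25 \sqrt{12561}}{34110489168} \approx -1.4254$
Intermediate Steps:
$W{\left(G \right)} = - \frac{50}{147}$ ($W{\left(G \right)} = \frac{50}{-147} = 50 \left(- \frac{1}{147}\right) = - \frac{50}{147}$)
$\frac{W{\left(103 \right)}}{\sqrt{3426 + 9135} - -21543} - \frac{40522}{28429} = - \frac{50}{147 \left(\sqrt{3426 + 9135} - -21543\right)} - \frac{40522}{28429} = - \frac{50}{147 \left(\sqrt{12561} + 21543\right)} - \frac{40522}{28429} = - \frac{50}{147 \left(21543 + \sqrt{12561}\right)} - \frac{40522}{28429} = - \frac{40522}{28429} - \frac{50}{147 \left(21543 + \sqrt{12561}\right)}$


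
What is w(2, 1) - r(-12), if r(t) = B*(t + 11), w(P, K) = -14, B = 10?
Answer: -4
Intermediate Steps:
r(t) = 110 + 10*t (r(t) = 10*(t + 11) = 10*(11 + t) = 110 + 10*t)
w(2, 1) - r(-12) = -14 - (110 + 10*(-12)) = -14 - (110 - 120) = -14 - 1*(-10) = -14 + 10 = -4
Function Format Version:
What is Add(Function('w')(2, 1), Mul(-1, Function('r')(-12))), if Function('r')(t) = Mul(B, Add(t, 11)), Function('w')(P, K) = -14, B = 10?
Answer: -4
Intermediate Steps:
Function('r')(t) = Add(110, Mul(10, t)) (Function('r')(t) = Mul(10, Add(t, 11)) = Mul(10, Add(11, t)) = Add(110, Mul(10, t)))
Add(Function('w')(2, 1), Mul(-1, Function('r')(-12))) = Add(-14, Mul(-1, Add(110, Mul(10, -12)))) = Add(-14, Mul(-1, Add(110, -120))) = Add(-14, Mul(-1, -10)) = Add(-14, 10) = -4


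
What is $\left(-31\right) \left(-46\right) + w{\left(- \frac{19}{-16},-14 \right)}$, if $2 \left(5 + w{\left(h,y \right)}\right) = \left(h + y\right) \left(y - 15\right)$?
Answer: $\frac{51417}{32} \approx 1606.8$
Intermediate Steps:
$w{\left(h,y \right)} = -5 + \frac{\left(-15 + y\right) \left(h + y\right)}{2}$ ($w{\left(h,y \right)} = -5 + \frac{\left(h + y\right) \left(y - 15\right)}{2} = -5 + \frac{\left(h + y\right) \left(-15 + y\right)}{2} = -5 + \frac{\left(-15 + y\right) \left(h + y\right)}{2}$)
$\left(-31\right) \left(-46\right) + w{\left(- \frac{19}{-16},-14 \right)} = \left(-31\right) \left(-46\right) - \left(-100 - 98 - \frac{1}{2} \left(- \frac{19}{-16}\right) \left(-14\right) + \frac{15}{2} \left(-19\right) \frac{1}{-16}\right) = 1426 + \left(-5 + \frac{1}{2} \cdot 196 - \frac{15 \left(\left(-19\right) \left(- \frac{1}{16}\right)\right)}{2} + 105 + \frac{1}{2} \left(\left(-19\right) \left(- \frac{1}{16}\right)\right) \left(-14\right)\right) = 1426 + \left(-5 + 98 - \frac{285}{32} + 105 + \frac{1}{2} \cdot \frac{19}{16} \left(-14\right)\right) = 1426 - - \frac{5785}{32} = 1426 + \frac{5785}{32} = \frac{51417}{32}$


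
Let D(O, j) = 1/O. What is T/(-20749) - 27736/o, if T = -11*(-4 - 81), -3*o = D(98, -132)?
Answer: 169195312681/20749 ≈ 8.1544e+6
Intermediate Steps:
o = -1/294 (o = -⅓/98 = -⅓*1/98 = -1/294 ≈ -0.0034014)
T = 935 (T = -11*(-85) = 935)
T/(-20749) - 27736/o = 935/(-20749) - 27736/(-1/294) = 935*(-1/20749) - 27736*(-294) = -935/20749 + 8154384 = 169195312681/20749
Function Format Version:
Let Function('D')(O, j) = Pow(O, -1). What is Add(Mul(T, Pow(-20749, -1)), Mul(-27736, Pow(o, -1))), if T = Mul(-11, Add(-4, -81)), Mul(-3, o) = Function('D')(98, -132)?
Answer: Rational(169195312681, 20749) ≈ 8.1544e+6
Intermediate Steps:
o = Rational(-1, 294) (o = Mul(Rational(-1, 3), Pow(98, -1)) = Mul(Rational(-1, 3), Rational(1, 98)) = Rational(-1, 294) ≈ -0.0034014)
T = 935 (T = Mul(-11, -85) = 935)
Add(Mul(T, Pow(-20749, -1)), Mul(-27736, Pow(o, -1))) = Add(Mul(935, Pow(-20749, -1)), Mul(-27736, Pow(Rational(-1, 294), -1))) = Add(Mul(935, Rational(-1, 20749)), Mul(-27736, -294)) = Add(Rational(-935, 20749), 8154384) = Rational(169195312681, 20749)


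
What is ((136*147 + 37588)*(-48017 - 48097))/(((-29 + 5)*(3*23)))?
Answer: 230593505/69 ≈ 3.3419e+6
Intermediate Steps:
((136*147 + 37588)*(-48017 - 48097))/(((-29 + 5)*(3*23))) = ((19992 + 37588)*(-96114))/((-24*69)) = (57580*(-96114))/(-1656) = -5534244120*(-1/1656) = 230593505/69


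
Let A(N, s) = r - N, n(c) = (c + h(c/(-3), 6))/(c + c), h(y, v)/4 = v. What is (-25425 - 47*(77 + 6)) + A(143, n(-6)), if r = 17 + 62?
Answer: -29390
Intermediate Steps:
h(y, v) = 4*v
r = 79
n(c) = (24 + c)/(2*c) (n(c) = (c + 4*6)/(c + c) = (c + 24)/((2*c)) = (24 + c)*(1/(2*c)) = (24 + c)/(2*c))
A(N, s) = 79 - N
(-25425 - 47*(77 + 6)) + A(143, n(-6)) = (-25425 - 47*(77 + 6)) + (79 - 1*143) = (-25425 - 47*83) + (79 - 143) = (-25425 - 3901) - 64 = -29326 - 64 = -29390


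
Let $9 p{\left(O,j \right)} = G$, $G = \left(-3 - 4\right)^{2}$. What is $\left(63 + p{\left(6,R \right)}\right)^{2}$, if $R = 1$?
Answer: $\frac{379456}{81} \approx 4684.6$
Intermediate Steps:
$G = 49$ ($G = \left(-7\right)^{2} = 49$)
$p{\left(O,j \right)} = \frac{49}{9}$ ($p{\left(O,j \right)} = \frac{1}{9} \cdot 49 = \frac{49}{9}$)
$\left(63 + p{\left(6,R \right)}\right)^{2} = \left(63 + \frac{49}{9}\right)^{2} = \left(\frac{616}{9}\right)^{2} = \frac{379456}{81}$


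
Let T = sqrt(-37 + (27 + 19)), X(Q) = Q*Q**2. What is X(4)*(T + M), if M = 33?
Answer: 2304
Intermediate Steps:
X(Q) = Q**3
T = 3 (T = sqrt(-37 + 46) = sqrt(9) = 3)
X(4)*(T + M) = 4**3*(3 + 33) = 64*36 = 2304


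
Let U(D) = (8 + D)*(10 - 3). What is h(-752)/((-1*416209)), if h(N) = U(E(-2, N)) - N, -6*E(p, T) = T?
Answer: -5056/1248627 ≈ -0.0040492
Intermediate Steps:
E(p, T) = -T/6
U(D) = 56 + 7*D (U(D) = (8 + D)*7 = 56 + 7*D)
h(N) = 56 - 13*N/6 (h(N) = (56 + 7*(-N/6)) - N = (56 - 7*N/6) - N = 56 - 13*N/6)
h(-752)/((-1*416209)) = (56 - 13/6*(-752))/((-1*416209)) = (56 + 4888/3)/(-416209) = (5056/3)*(-1/416209) = -5056/1248627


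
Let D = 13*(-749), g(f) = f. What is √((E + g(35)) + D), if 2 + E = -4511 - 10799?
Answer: I*√25014 ≈ 158.16*I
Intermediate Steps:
E = -15312 (E = -2 + (-4511 - 10799) = -2 - 15310 = -15312)
D = -9737
√((E + g(35)) + D) = √((-15312 + 35) - 9737) = √(-15277 - 9737) = √(-25014) = I*√25014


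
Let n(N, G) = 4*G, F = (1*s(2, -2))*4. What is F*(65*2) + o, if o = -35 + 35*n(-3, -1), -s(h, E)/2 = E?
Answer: 1905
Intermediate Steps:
s(h, E) = -2*E
F = 16 (F = (1*(-2*(-2)))*4 = (1*4)*4 = 4*4 = 16)
o = -175 (o = -35 + 35*(4*(-1)) = -35 + 35*(-4) = -35 - 140 = -175)
F*(65*2) + o = 16*(65*2) - 175 = 16*130 - 175 = 2080 - 175 = 1905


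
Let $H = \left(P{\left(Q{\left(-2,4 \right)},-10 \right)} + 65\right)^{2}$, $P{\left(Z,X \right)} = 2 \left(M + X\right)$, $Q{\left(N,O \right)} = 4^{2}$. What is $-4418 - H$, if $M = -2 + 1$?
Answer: $-6267$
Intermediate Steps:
$M = -1$
$Q{\left(N,O \right)} = 16$
$P{\left(Z,X \right)} = -2 + 2 X$ ($P{\left(Z,X \right)} = 2 \left(-1 + X\right) = -2 + 2 X$)
$H = 1849$ ($H = \left(\left(-2 + 2 \left(-10\right)\right) + 65\right)^{2} = \left(\left(-2 - 20\right) + 65\right)^{2} = \left(-22 + 65\right)^{2} = 43^{2} = 1849$)
$-4418 - H = -4418 - 1849 = -6267$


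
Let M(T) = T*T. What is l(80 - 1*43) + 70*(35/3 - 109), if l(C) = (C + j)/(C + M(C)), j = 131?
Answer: -14369068/2109 ≈ -6813.2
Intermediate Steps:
M(T) = T**2
l(C) = (131 + C)/(C + C**2) (l(C) = (C + 131)/(C + C**2) = (131 + C)/(C + C**2))
l(80 - 1*43) + 70*(35/3 - 109) = (131 + (80 - 1*43))/((80 - 1*43)*(1 + (80 - 1*43))) + 70*(35/3 - 109) = (131 + (80 - 43))/((80 - 43)*(1 + (80 - 43))) + 70*(35*(1/3) - 109) = (131 + 37)/(37*(1 + 37)) + 70*(35/3 - 109) = (1/37)*168/38 + 70*(-292/3) = (1/37)*(1/38)*168 - 20440/3 = 84/703 - 20440/3 = -14369068/2109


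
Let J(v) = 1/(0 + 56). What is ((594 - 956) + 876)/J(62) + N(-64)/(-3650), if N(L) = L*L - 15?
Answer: 105057519/3650 ≈ 28783.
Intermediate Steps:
N(L) = -15 + L**2 (N(L) = L**2 - 15 = -15 + L**2)
J(v) = 1/56
((594 - 956) + 876)/J(62) + N(-64)/(-3650) = ((594 - 956) + 876)/(1/56) + (-15 + (-64)**2)/(-3650) = (-362 + 876)*56 + (-15 + 4096)*(-1/3650) = 514*56 + 4081*(-1/3650) = 28784 - 4081/3650 = 105057519/3650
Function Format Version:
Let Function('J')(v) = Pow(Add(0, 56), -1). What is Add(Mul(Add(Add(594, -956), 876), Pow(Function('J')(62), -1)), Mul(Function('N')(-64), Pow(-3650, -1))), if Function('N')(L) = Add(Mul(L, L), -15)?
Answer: Rational(105057519, 3650) ≈ 28783.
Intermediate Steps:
Function('N')(L) = Add(-15, Pow(L, 2)) (Function('N')(L) = Add(Pow(L, 2), -15) = Add(-15, Pow(L, 2)))
Function('J')(v) = Rational(1, 56) (Function('J')(v) = Pow(56, -1) = Rational(1, 56))
Add(Mul(Add(Add(594, -956), 876), Pow(Function('J')(62), -1)), Mul(Function('N')(-64), Pow(-3650, -1))) = Add(Mul(Add(Add(594, -956), 876), Pow(Rational(1, 56), -1)), Mul(Add(-15, Pow(-64, 2)), Pow(-3650, -1))) = Add(Mul(Add(-362, 876), 56), Mul(Add(-15, 4096), Rational(-1, 3650))) = Add(Mul(514, 56), Mul(4081, Rational(-1, 3650))) = Add(28784, Rational(-4081, 3650)) = Rational(105057519, 3650)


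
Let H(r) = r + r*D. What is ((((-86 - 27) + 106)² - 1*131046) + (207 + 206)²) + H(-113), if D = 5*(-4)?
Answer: 41719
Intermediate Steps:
D = -20
H(r) = -19*r (H(r) = r + r*(-20) = r - 20*r = -19*r)
((((-86 - 27) + 106)² - 1*131046) + (207 + 206)²) + H(-113) = ((((-86 - 27) + 106)² - 1*131046) + (207 + 206)²) - 19*(-113) = (((-113 + 106)² - 131046) + 413²) + 2147 = (((-7)² - 131046) + 170569) + 2147 = ((49 - 131046) + 170569) + 2147 = (-130997 + 170569) + 2147 = 39572 + 2147 = 41719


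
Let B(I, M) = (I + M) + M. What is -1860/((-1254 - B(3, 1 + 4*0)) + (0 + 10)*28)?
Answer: 1860/979 ≈ 1.8999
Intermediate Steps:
B(I, M) = I + 2*M
-1860/((-1254 - B(3, 1 + 4*0)) + (0 + 10)*28) = -1860/((-1254 - (3 + 2*(1 + 4*0))) + (0 + 10)*28) = -1860/((-1254 - (3 + 2*(1 + 0))) + 10*28) = -1860/((-1254 - (3 + 2*1)) + 280) = -1860/((-1254 - (3 + 2)) + 280) = -1860/((-1254 - 1*5) + 280) = -1860/((-1254 - 5) + 280) = -1860/(-1259 + 280) = -1860/(-979) = -1860*(-1/979) = 1860/979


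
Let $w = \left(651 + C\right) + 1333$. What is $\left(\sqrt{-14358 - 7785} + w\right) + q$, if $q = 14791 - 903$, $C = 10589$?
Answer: $26461 + 11 i \sqrt{183} \approx 26461.0 + 148.81 i$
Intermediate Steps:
$q = 13888$
$w = 12573$ ($w = \left(651 + 10589\right) + 1333 = 11240 + 1333 = 12573$)
$\left(\sqrt{-14358 - 7785} + w\right) + q = \left(\sqrt{-14358 - 7785} + 12573\right) + 13888 = \left(\sqrt{-22143} + 12573\right) + 13888 = \left(11 i \sqrt{183} + 12573\right) + 13888 = \left(12573 + 11 i \sqrt{183}\right) + 13888 = 26461 + 11 i \sqrt{183}$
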